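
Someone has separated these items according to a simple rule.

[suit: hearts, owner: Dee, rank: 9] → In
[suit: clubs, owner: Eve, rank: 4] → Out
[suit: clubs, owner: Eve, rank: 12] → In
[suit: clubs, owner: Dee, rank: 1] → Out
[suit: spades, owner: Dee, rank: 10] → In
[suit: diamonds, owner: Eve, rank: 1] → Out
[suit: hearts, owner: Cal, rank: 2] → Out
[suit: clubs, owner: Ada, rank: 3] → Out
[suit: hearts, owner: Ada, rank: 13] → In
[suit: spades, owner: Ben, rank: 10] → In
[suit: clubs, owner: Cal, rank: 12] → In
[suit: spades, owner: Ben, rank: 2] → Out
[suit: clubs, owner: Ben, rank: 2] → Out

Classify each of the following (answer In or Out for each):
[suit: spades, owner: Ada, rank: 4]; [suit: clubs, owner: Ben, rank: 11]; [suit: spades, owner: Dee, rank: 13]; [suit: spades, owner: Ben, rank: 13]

The simplest hypothesis consistent with all the labels is: rank ≥ 9.

Out, In, In, In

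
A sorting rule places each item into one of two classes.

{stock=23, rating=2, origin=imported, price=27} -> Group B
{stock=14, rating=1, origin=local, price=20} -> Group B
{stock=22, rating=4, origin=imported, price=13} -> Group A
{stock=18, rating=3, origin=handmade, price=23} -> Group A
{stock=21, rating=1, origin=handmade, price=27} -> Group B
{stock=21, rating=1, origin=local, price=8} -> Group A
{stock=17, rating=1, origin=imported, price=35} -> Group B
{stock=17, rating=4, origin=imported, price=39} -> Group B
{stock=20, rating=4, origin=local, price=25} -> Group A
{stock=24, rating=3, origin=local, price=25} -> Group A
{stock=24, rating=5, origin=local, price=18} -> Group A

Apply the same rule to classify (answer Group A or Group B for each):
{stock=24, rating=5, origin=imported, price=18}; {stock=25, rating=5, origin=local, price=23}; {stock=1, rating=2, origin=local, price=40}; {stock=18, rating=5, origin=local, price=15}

Group A, Group A, Group B, Group A

The distinguishing property — stock ≥ 17 AND price ≤ 25 — holds for all the 'Group A' cases and none of the 'Group B' cases.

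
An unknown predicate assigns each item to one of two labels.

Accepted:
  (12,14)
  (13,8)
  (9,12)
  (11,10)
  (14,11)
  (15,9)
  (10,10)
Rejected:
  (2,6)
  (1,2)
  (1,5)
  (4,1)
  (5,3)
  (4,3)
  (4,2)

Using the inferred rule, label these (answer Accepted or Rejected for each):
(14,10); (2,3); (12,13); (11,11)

The distinguishing property — sum ≥ 20 — holds for all the 'Accepted' cases and none of the 'Rejected' cases.

Accepted, Rejected, Accepted, Accepted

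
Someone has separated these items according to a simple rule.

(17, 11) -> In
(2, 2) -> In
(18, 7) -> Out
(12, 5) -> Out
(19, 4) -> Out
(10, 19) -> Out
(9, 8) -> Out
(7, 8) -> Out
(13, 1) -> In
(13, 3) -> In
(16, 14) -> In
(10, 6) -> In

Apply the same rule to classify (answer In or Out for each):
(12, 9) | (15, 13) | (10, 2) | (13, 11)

Out, In, In, In

The common property of the 'In' items is: sum is even. No 'Out' item has it.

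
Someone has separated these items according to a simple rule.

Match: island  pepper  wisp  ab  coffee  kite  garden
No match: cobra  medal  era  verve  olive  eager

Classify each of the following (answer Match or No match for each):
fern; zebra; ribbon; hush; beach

The common property of the 'Match' items is: even length. No 'No match' item has it.
fern — length 4, hence Match. zebra — length 5, hence No match. ribbon — length 6, hence Match. hush — length 4, hence Match. beach — length 5, hence No match.

Match, No match, Match, Match, No match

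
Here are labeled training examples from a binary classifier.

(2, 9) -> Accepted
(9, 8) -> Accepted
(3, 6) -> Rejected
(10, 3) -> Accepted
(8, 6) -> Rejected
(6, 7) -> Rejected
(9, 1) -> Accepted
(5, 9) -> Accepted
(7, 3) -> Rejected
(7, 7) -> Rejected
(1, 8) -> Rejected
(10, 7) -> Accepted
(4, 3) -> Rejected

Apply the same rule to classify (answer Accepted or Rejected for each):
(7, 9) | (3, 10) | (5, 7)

'Accepted' ⟺ max ≥ 9.
Accepted: (7, 9), since max 9. Accepted: (3, 10), since max 10. Rejected: (5, 7), since max 7.

Accepted, Accepted, Rejected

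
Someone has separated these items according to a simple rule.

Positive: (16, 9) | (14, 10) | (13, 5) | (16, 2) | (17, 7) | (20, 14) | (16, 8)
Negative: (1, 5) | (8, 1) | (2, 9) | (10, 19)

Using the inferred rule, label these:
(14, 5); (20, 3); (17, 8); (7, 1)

Positive, Positive, Positive, Negative

The rule appears to be: first ≥ 13.
(14, 5): first 14, matches → Positive.
(20, 3): first 20, matches → Positive.
(17, 8): first 17, matches → Positive.
(7, 1): first 7, does not satisfy this → Negative.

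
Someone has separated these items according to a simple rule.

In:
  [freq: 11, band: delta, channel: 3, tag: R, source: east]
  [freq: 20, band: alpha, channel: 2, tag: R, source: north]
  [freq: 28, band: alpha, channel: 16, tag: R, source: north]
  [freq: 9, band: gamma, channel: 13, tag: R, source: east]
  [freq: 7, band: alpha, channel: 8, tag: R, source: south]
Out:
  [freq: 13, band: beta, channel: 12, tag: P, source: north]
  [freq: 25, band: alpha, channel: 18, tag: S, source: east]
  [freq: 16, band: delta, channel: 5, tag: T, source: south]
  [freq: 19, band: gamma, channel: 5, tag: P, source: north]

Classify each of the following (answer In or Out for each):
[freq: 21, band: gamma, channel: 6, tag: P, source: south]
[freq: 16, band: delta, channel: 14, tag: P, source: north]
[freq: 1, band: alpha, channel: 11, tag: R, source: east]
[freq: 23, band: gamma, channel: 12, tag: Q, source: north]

The distinguishing property — tag is R — holds for all the 'In' cases and none of the 'Out' cases.
[freq: 21, band: gamma, channel: 6, tag: P, source: south] — tag is P, hence Out. [freq: 16, band: delta, channel: 14, tag: P, source: north] — tag is P, hence Out. [freq: 1, band: alpha, channel: 11, tag: R, source: east] — tag is R, hence In. [freq: 23, band: gamma, channel: 12, tag: Q, source: north] — tag is Q, hence Out.

Out, Out, In, Out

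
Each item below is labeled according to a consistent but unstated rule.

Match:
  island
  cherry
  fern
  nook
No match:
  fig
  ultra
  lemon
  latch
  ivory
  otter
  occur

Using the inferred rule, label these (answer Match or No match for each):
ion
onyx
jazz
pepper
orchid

No match, Match, Match, Match, Match

One predicate separates the groups cleanly: even length.
ion — length 3, hence No match.
onyx — length 4, hence Match.
jazz — length 4, hence Match.
pepper — length 6, hence Match.
orchid — length 6, hence Match.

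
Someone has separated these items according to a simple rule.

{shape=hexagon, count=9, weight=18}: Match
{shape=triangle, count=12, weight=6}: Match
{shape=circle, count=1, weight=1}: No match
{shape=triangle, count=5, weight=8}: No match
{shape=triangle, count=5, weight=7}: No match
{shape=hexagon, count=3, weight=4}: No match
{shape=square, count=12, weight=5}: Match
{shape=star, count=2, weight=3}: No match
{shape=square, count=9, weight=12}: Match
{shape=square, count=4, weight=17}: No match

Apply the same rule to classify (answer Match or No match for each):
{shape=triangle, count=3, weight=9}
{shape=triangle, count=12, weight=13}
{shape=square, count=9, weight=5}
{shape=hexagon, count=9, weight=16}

No match, Match, Match, Match

The classifier is using: count ≥ 9.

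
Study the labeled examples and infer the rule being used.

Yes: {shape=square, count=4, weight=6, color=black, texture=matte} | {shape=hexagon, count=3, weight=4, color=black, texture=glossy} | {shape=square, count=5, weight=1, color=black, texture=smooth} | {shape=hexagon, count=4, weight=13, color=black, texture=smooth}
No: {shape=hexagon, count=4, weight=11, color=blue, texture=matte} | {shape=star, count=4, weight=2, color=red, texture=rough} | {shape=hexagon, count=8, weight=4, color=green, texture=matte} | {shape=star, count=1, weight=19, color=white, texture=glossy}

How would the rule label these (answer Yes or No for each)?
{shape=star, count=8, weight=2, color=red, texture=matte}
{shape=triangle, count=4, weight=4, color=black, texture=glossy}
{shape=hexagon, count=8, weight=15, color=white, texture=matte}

No, Yes, No

Comparing the two groups points to one rule — color is black.
{shape=star, count=8, weight=2, color=red, texture=matte}: color is red, does not pass → No.
{shape=triangle, count=4, weight=4, color=black, texture=glossy}: color is black, fits → Yes.
{shape=hexagon, count=8, weight=15, color=white, texture=matte}: color is white, does not pass → No.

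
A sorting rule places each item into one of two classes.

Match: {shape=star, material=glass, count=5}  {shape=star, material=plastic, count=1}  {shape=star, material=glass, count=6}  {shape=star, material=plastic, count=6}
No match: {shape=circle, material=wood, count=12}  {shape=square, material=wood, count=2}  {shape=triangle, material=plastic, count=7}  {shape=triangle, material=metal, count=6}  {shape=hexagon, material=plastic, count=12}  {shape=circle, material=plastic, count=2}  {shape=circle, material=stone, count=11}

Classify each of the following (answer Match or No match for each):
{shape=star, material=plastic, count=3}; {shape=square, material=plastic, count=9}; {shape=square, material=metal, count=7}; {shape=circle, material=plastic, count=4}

Match, No match, No match, No match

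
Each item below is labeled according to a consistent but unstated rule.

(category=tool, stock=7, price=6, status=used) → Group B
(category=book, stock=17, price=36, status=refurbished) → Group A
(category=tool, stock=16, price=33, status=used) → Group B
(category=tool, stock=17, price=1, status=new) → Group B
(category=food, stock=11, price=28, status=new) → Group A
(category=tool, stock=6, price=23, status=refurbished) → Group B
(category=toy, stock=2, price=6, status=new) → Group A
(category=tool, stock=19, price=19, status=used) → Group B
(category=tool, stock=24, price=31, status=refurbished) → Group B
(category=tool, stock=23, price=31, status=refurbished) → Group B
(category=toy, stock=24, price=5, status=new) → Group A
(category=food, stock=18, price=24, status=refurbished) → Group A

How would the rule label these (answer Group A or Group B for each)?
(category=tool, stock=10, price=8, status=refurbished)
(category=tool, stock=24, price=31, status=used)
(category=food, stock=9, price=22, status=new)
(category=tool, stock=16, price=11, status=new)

Group B, Group B, Group A, Group B

The simplest hypothesis consistent with all the labels is: category is not tool.
Group B: (category=tool, stock=10, price=8, status=refurbished), since category is tool. Group B: (category=tool, stock=24, price=31, status=used), since category is tool. Group A: (category=food, stock=9, price=22, status=new), since category is food. Group B: (category=tool, stock=16, price=11, status=new), since category is tool.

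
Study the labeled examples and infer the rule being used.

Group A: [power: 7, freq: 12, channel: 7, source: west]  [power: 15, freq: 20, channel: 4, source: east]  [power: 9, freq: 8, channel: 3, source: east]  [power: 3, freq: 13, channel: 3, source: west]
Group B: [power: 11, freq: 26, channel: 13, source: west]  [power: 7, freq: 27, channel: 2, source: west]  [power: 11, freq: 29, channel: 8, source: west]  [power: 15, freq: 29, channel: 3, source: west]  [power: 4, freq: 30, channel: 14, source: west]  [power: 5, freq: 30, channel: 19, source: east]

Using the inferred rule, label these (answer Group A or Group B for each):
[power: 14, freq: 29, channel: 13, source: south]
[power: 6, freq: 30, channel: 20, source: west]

The distinguishing property — freq ≤ 20 — holds for all the 'Group A' cases and none of the 'Group B' cases.
[power: 14, freq: 29, channel: 13, source: south]: freq = 29, does not satisfy this → Group B.
[power: 6, freq: 30, channel: 20, source: west]: freq = 30, does not satisfy this → Group B.

Group B, Group B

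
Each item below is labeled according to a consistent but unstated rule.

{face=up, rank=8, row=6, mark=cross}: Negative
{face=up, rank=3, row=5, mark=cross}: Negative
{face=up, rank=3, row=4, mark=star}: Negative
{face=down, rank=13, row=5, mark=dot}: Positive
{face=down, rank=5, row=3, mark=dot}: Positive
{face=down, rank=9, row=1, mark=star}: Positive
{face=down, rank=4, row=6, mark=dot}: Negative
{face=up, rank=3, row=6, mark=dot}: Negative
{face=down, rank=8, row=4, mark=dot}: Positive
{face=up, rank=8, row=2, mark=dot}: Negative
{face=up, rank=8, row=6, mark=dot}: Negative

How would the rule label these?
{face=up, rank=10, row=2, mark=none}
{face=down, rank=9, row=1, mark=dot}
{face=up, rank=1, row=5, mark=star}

Rule: face is down AND row ≤ 5. This holds for each 'Positive' example and fails for each 'Negative' one.
{face=up, rank=10, row=2, mark=none} → face is up, row = 2 → Negative.
{face=down, rank=9, row=1, mark=dot} → face is down, row = 1 → Positive.
{face=up, rank=1, row=5, mark=star} → face is up, row = 5 → Negative.

Negative, Positive, Negative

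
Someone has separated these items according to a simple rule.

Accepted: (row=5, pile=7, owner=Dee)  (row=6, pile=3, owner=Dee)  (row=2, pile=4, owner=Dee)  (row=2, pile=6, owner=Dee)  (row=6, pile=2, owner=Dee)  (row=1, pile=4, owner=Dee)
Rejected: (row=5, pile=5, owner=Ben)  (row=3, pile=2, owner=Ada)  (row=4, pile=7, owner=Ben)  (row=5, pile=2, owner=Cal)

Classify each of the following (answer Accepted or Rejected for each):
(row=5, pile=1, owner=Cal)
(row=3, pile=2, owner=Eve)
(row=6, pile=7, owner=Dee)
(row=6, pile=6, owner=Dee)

Rejected, Rejected, Accepted, Accepted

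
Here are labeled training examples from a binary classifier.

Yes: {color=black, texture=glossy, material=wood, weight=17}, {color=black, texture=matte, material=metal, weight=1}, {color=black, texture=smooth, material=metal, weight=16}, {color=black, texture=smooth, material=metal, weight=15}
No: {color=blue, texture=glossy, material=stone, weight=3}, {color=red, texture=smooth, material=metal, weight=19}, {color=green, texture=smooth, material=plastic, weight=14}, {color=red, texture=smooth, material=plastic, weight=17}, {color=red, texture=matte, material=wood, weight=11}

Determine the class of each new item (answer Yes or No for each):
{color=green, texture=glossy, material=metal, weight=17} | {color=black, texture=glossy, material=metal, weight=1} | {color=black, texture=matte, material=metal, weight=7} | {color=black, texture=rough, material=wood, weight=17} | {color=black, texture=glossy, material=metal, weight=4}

No, Yes, Yes, Yes, Yes

The rule appears to be: color is black.
{color=green, texture=glossy, material=metal, weight=17}: color is green, does not fit → No.
{color=black, texture=glossy, material=metal, weight=1}: color is black, fits → Yes.
{color=black, texture=matte, material=metal, weight=7}: color is black, fits → Yes.
{color=black, texture=rough, material=wood, weight=17}: color is black, fits → Yes.
{color=black, texture=glossy, material=metal, weight=4}: color is black, fits → Yes.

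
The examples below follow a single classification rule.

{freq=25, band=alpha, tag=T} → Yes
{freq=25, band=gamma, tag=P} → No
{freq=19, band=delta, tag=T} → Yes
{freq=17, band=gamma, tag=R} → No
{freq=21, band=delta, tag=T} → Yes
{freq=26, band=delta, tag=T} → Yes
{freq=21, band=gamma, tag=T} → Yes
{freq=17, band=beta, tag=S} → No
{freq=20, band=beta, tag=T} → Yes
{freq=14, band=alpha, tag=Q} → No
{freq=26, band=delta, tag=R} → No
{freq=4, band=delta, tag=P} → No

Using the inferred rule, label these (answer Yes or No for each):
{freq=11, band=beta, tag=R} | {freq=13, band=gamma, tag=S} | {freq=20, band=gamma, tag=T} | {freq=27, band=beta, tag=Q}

No, No, Yes, No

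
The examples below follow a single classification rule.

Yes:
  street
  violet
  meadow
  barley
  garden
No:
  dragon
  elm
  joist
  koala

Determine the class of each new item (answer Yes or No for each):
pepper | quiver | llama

'Yes' ⟺ even length AND contains 'e'.
pepper: length 6, has 'e', matches → Yes. quiver: length 6, has 'e', matches → Yes. llama: length 5, no 'e', doesn't match → No.

Yes, Yes, No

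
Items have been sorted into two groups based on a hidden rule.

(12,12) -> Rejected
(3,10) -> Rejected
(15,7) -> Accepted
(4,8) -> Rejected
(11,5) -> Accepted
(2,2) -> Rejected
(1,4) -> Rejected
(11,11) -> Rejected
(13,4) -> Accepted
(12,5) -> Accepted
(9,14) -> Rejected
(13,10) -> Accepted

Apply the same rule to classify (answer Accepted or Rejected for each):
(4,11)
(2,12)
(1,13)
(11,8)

The distinguishing property — first > second — holds for all the 'Accepted' cases and none of the 'Rejected' cases.
(4,11): 4 < 11, doesn't match → Rejected. (2,12): 2 < 12, doesn't match → Rejected. (1,13): 1 < 13, doesn't match → Rejected. (11,8): 11 > 8, passes → Accepted.

Rejected, Rejected, Rejected, Accepted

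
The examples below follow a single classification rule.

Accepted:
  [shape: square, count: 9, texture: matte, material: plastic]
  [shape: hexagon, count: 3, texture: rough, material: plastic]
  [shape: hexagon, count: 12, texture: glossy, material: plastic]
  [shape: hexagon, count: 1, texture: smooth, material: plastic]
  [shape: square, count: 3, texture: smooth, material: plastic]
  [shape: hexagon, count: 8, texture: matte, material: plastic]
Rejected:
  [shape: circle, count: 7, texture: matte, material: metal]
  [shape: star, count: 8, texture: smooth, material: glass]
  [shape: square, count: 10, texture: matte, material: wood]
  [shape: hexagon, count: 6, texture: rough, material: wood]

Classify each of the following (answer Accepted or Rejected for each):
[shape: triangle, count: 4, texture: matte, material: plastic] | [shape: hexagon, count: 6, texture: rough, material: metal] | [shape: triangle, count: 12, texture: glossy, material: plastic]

Accepted, Rejected, Accepted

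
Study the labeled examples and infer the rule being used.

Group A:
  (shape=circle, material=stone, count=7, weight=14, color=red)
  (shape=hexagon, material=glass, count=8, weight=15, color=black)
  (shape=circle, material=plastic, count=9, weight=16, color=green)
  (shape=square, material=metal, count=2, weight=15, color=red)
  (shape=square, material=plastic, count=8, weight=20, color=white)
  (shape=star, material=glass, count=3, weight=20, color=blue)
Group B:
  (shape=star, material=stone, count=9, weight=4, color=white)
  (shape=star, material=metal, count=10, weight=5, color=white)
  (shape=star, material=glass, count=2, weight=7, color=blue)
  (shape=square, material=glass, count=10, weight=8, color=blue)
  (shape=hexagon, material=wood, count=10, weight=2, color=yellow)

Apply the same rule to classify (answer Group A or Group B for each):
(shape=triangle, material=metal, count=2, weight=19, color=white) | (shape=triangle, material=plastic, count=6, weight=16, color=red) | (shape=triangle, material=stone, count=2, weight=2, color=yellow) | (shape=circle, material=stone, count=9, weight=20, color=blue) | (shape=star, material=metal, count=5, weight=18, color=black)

Group A, Group A, Group B, Group A, Group A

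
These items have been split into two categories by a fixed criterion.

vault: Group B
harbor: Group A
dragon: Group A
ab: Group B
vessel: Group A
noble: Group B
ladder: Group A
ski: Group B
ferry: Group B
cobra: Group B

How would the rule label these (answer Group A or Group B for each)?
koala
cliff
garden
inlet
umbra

Group B, Group B, Group A, Group B, Group B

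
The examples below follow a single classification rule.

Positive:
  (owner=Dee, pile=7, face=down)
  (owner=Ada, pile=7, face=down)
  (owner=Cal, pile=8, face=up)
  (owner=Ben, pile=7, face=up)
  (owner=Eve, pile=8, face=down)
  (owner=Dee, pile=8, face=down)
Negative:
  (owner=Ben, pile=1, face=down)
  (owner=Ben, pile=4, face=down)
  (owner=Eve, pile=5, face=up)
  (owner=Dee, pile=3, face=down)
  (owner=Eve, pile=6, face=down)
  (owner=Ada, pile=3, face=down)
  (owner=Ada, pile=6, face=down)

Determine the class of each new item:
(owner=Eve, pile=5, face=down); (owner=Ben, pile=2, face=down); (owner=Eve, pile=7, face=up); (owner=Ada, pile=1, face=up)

The classifier is using: pile ≥ 7.
(owner=Eve, pile=5, face=down): pile = 5, lacks this property → Negative.
(owner=Ben, pile=2, face=down): pile = 2, lacks this property → Negative.
(owner=Eve, pile=7, face=up): pile = 7, satisfies this → Positive.
(owner=Ada, pile=1, face=up): pile = 1, lacks this property → Negative.

Negative, Negative, Positive, Negative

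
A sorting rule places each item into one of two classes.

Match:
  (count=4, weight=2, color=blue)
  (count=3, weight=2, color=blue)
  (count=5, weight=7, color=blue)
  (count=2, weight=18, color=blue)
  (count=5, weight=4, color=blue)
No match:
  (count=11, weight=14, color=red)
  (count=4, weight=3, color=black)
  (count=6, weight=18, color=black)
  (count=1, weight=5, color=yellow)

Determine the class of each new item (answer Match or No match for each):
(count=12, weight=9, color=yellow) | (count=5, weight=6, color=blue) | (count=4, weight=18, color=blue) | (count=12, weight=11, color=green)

No match, Match, Match, No match

The pattern is that an item is 'Match' exactly when: color is blue.
(count=12, weight=9, color=yellow): color is yellow, does not satisfy this → No match.
(count=5, weight=6, color=blue): color is blue, qualifies → Match.
(count=4, weight=18, color=blue): color is blue, qualifies → Match.
(count=12, weight=11, color=green): color is green, does not satisfy this → No match.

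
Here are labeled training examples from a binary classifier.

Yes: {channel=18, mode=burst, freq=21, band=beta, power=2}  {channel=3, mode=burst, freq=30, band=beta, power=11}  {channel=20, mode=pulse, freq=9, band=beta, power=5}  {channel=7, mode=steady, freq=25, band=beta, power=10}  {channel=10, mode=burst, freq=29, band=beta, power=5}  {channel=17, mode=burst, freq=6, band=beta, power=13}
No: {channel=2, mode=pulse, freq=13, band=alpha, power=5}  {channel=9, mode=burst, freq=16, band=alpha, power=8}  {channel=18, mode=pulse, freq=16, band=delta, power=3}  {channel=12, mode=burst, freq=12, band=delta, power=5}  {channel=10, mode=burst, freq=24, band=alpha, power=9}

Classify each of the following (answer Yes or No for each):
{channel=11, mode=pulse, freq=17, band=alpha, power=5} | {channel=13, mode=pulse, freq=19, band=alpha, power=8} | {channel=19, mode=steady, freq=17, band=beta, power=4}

No, No, Yes

Looking at the examples, the only property every 'Yes' case has and every 'No' case lacks is: band is beta.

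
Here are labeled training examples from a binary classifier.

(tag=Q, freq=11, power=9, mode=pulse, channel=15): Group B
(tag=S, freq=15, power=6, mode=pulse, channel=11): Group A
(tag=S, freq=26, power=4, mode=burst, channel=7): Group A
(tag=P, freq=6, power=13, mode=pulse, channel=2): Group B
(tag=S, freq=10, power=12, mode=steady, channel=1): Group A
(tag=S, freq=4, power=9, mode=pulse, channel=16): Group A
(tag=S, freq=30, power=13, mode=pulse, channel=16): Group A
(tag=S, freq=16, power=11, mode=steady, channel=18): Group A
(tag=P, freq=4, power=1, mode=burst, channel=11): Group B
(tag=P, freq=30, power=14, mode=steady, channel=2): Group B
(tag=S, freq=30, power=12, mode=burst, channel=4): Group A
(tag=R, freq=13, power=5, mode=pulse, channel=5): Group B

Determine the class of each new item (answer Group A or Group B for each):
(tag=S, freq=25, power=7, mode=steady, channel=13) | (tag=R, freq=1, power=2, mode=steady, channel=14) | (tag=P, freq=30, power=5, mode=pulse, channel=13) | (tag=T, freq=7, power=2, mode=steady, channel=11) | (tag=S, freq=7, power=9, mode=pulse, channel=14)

Group A, Group B, Group B, Group B, Group A

Checking candidate rules against both groups, what survives is: tag is S.
(tag=S, freq=25, power=7, mode=steady, channel=13) — tag is S, hence Group A.
(tag=R, freq=1, power=2, mode=steady, channel=14) — tag is R, hence Group B.
(tag=P, freq=30, power=5, mode=pulse, channel=13) — tag is P, hence Group B.
(tag=T, freq=7, power=2, mode=steady, channel=11) — tag is T, hence Group B.
(tag=S, freq=7, power=9, mode=pulse, channel=14) — tag is S, hence Group A.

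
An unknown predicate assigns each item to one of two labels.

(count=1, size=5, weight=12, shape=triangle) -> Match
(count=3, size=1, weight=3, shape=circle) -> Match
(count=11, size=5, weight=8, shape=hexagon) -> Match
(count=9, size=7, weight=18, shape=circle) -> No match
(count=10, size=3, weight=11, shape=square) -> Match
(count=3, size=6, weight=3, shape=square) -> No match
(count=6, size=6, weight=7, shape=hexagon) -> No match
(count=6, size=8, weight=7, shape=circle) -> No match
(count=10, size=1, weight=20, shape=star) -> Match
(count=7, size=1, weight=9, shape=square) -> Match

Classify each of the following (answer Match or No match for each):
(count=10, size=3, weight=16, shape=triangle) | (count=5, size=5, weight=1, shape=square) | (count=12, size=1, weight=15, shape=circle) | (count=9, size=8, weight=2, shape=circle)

The common property of the 'Match' items is: size ≤ 5. No 'No match' item has it.
(count=10, size=3, weight=16, shape=triangle) — size = 3, hence Match. (count=5, size=5, weight=1, shape=square) — size = 5, hence Match. (count=12, size=1, weight=15, shape=circle) — size = 1, hence Match. (count=9, size=8, weight=2, shape=circle) — size = 8, hence No match.

Match, Match, Match, No match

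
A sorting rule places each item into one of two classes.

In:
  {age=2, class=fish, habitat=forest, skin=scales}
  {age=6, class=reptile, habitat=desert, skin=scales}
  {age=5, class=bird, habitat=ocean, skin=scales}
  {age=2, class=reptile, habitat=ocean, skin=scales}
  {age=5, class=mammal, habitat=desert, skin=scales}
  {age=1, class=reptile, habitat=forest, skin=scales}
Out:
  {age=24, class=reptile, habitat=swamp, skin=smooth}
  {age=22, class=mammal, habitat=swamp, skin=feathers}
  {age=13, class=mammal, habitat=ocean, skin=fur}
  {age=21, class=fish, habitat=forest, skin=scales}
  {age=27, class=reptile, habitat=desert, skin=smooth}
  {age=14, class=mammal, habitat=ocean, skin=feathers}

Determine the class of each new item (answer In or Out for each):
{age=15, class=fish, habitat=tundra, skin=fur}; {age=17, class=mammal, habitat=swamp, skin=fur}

Out, Out

The rule appears to be: age ≤ 6.
{age=15, class=fish, habitat=tundra, skin=fur}: age = 15 — fails the rule, so Out.
{age=17, class=mammal, habitat=swamp, skin=fur}: age = 17 — fails the rule, so Out.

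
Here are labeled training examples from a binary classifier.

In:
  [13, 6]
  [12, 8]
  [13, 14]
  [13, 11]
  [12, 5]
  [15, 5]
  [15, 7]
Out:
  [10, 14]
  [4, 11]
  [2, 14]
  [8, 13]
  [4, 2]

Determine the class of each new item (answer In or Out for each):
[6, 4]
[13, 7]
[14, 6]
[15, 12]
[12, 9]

Out, In, In, In, In

The pattern is that an item is 'In' exactly when: first ≥ 11.
[6, 4] → first 6 → Out. [13, 7] → first 13 → In. [14, 6] → first 14 → In. [15, 12] → first 15 → In. [12, 9] → first 12 → In.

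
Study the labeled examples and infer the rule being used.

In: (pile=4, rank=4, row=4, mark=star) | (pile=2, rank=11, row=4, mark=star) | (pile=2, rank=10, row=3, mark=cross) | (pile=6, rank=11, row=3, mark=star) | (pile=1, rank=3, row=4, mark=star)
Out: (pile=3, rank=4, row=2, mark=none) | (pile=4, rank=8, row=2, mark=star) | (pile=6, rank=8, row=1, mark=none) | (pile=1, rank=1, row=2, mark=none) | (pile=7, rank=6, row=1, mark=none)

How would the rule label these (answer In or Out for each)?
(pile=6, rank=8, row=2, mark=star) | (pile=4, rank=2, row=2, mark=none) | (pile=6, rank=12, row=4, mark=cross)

Out, Out, In

All 'In' examples share one property — row ≥ 3 — and every 'Out' example lacks it.
(pile=6, rank=8, row=2, mark=star) → row = 2 → Out.
(pile=4, rank=2, row=2, mark=none) → row = 2 → Out.
(pile=6, rank=12, row=4, mark=cross) → row = 4 → In.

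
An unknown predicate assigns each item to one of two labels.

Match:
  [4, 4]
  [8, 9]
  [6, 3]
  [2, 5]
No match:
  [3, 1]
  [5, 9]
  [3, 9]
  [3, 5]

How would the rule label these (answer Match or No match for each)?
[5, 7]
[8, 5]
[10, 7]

No match, Match, Match

All 'Match' examples share one property — first is even — and every 'No match' example lacks it.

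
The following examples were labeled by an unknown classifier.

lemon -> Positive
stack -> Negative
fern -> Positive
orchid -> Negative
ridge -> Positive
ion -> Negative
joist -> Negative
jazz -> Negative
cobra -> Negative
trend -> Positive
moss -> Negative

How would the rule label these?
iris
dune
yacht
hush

All 'Positive' examples share one property — contains 'e' — and every 'Negative' example lacks it.

Negative, Positive, Negative, Negative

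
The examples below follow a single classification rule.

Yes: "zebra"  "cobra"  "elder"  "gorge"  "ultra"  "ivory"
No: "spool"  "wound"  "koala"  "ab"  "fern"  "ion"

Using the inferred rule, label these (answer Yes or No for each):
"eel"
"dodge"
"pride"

No, No, Yes

The pattern is that an item is 'Yes' exactly when: odd length AND contains 'r'.
No: "eel", since length 3, no 'r'. No: "dodge", since length 5, no 'r'. Yes: "pride", since length 5, has 'r'.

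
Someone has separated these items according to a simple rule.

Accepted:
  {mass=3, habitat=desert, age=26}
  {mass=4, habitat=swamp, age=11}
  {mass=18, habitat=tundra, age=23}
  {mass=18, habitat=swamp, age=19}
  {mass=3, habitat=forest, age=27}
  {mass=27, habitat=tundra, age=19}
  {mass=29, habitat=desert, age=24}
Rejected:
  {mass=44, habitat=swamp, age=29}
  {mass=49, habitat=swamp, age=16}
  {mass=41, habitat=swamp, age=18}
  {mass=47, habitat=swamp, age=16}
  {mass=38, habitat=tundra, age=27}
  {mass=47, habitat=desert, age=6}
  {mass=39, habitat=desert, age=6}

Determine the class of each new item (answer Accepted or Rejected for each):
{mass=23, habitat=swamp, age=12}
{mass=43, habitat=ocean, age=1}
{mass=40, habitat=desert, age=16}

Accepted, Rejected, Rejected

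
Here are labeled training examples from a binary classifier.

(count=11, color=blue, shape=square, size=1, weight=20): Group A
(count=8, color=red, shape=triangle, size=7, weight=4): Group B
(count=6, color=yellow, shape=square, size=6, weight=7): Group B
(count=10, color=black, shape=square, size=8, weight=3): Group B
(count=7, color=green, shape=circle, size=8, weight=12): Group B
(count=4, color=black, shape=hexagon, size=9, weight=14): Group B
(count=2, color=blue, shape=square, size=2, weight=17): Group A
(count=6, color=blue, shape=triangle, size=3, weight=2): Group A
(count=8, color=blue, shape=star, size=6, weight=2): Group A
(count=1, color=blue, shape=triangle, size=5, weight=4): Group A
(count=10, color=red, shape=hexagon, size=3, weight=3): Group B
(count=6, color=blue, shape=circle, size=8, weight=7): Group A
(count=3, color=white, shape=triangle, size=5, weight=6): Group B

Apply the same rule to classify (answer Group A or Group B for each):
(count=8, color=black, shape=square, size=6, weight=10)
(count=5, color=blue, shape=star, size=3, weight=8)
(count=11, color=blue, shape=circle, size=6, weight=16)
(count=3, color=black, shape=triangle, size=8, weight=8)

Group B, Group A, Group A, Group B

Every 'Group A' example satisfies: color is blue. None of the 'Group B' examples do.
(count=8, color=black, shape=square, size=6, weight=10): color is black, lacks this property → Group B. (count=5, color=blue, shape=star, size=3, weight=8): color is blue, checks out → Group A. (count=11, color=blue, shape=circle, size=6, weight=16): color is blue, checks out → Group A. (count=3, color=black, shape=triangle, size=8, weight=8): color is black, lacks this property → Group B.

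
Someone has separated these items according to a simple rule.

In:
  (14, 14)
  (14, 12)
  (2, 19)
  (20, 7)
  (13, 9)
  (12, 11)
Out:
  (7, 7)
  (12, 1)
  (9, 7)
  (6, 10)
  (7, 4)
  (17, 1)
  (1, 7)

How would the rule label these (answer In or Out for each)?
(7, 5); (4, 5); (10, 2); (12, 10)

Out, Out, Out, In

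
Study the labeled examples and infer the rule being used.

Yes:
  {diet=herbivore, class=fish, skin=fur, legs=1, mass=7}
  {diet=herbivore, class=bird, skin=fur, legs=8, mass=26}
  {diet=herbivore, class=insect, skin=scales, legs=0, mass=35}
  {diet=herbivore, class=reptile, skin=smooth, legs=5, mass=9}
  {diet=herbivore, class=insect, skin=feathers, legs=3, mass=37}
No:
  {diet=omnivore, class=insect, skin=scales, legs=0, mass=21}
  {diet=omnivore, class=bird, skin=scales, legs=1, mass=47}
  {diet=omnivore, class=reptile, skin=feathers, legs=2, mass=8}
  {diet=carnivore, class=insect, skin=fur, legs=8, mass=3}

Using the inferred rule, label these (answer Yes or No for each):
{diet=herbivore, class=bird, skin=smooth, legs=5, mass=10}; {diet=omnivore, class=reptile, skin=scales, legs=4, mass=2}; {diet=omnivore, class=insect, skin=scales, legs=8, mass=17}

One predicate separates the groups cleanly: diet is herbivore.
{diet=herbivore, class=bird, skin=smooth, legs=5, mass=10} — diet is herbivore, hence Yes. {diet=omnivore, class=reptile, skin=scales, legs=4, mass=2} — diet is omnivore, hence No. {diet=omnivore, class=insect, skin=scales, legs=8, mass=17} — diet is omnivore, hence No.

Yes, No, No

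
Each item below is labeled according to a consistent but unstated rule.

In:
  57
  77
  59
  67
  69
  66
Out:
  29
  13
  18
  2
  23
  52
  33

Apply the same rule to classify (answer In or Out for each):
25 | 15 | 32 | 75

The classifier is using: at least 57.

Out, Out, Out, In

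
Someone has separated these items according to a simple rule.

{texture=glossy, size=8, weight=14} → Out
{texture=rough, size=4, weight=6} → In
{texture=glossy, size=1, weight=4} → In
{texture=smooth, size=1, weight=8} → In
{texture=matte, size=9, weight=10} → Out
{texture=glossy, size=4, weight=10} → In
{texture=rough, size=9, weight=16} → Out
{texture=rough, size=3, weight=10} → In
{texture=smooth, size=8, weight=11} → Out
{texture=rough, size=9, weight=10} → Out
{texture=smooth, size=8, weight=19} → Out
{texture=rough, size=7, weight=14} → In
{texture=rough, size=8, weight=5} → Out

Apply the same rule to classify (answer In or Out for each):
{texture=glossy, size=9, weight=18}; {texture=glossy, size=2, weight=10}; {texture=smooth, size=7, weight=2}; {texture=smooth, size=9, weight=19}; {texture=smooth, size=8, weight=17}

Out, In, In, Out, Out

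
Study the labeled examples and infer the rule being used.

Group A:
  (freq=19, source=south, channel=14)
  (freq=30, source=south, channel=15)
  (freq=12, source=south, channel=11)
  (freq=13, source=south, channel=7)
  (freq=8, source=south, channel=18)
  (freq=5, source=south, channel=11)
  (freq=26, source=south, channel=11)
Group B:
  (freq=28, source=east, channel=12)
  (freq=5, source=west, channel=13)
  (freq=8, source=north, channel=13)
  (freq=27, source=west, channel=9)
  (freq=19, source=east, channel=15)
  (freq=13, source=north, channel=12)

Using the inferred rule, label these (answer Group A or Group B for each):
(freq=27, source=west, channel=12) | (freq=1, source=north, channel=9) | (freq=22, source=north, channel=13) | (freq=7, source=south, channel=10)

One predicate separates the groups cleanly: source is south.

Group B, Group B, Group B, Group A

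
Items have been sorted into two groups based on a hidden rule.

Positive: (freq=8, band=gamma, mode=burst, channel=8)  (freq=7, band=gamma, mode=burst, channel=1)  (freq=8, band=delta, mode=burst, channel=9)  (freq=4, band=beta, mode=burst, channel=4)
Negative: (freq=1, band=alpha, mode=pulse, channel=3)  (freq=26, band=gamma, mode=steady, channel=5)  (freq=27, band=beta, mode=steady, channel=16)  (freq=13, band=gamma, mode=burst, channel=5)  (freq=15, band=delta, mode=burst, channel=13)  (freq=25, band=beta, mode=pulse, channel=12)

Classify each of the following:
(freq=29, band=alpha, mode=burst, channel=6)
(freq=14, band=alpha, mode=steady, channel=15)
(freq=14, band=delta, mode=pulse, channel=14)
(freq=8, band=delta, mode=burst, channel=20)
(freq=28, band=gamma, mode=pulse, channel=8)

Negative, Negative, Negative, Positive, Negative

The rule appears to be: mode is burst AND freq ≤ 8.
(freq=29, band=alpha, mode=burst, channel=6) — mode is burst, freq = 29, hence Negative. (freq=14, band=alpha, mode=steady, channel=15) — mode is steady, freq = 14, hence Negative. (freq=14, band=delta, mode=pulse, channel=14) — mode is pulse, freq = 14, hence Negative. (freq=8, band=delta, mode=burst, channel=20) — mode is burst, freq = 8, hence Positive. (freq=28, band=gamma, mode=pulse, channel=8) — mode is pulse, freq = 28, hence Negative.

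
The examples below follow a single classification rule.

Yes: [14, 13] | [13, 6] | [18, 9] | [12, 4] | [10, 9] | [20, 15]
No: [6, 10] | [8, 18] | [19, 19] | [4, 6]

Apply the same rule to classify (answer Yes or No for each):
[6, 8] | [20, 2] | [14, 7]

No, Yes, Yes

Comparing the two groups points to one rule — first > second.
[6, 8]: No (6 < 8). [20, 2]: Yes (20 > 2). [14, 7]: Yes (14 > 7).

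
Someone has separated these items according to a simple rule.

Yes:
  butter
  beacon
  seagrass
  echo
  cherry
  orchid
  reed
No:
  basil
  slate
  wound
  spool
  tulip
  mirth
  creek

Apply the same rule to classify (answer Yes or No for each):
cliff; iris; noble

All 'Yes' examples share one property — even length — and every 'No' example lacks it.
cliff → length 5 → No.
iris → length 4 → Yes.
noble → length 5 → No.

No, Yes, No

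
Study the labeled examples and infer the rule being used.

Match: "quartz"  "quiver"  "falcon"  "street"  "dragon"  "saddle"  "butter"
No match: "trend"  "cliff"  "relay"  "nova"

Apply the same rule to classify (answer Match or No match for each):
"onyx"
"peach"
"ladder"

No match, No match, Match

One predicate separates the groups cleanly: length 6.
"onyx" → length 4 → No match. "peach" → length 5 → No match. "ladder" → length 6 → Match.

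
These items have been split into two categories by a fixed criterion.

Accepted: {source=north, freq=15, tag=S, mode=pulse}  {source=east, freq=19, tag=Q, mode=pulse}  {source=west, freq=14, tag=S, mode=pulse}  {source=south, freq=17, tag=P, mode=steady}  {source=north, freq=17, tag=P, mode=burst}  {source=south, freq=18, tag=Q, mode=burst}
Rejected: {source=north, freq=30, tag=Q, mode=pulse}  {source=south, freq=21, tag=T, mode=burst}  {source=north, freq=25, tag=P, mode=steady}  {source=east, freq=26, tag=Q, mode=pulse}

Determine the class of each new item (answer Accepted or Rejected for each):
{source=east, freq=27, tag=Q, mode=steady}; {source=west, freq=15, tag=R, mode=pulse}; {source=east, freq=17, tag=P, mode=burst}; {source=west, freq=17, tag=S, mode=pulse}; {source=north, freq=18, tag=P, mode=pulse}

Rejected, Accepted, Accepted, Accepted, Accepted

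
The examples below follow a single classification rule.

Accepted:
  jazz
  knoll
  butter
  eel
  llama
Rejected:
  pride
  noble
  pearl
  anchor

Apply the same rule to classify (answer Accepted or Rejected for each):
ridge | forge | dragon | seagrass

Rejected, Rejected, Rejected, Accepted

The classifier is using: has a double letter.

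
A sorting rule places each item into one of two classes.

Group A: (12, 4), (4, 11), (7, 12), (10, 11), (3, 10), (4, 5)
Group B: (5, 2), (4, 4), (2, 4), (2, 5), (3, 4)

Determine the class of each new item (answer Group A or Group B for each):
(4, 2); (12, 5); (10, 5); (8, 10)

Group B, Group A, Group A, Group A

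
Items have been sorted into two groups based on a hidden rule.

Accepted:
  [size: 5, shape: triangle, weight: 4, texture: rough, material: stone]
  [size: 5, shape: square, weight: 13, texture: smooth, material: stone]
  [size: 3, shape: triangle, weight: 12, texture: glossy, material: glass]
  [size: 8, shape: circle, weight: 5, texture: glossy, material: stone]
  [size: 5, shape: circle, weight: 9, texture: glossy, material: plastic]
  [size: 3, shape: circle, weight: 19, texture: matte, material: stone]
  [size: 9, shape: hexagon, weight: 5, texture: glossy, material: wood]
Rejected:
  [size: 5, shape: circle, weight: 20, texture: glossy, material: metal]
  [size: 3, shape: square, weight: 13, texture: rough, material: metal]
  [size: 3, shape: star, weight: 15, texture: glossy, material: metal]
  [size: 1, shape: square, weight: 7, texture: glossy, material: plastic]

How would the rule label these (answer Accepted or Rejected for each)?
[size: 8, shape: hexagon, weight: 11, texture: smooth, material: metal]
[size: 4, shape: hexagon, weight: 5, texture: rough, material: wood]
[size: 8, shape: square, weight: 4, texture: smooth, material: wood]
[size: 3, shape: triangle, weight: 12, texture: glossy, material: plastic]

Rejected, Accepted, Accepted, Accepted

The pattern is that an item is 'Accepted' exactly when: material is not metal AND size ≥ 3.
Rejected: [size: 8, shape: hexagon, weight: 11, texture: smooth, material: metal], since material is metal, size = 8. Accepted: [size: 4, shape: hexagon, weight: 5, texture: rough, material: wood], since material is wood, size = 4. Accepted: [size: 8, shape: square, weight: 4, texture: smooth, material: wood], since material is wood, size = 8. Accepted: [size: 3, shape: triangle, weight: 12, texture: glossy, material: plastic], since material is plastic, size = 3.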